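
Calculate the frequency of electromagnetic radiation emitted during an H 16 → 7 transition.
5.4289e+13 Hz

First, find the transition energy:
E_16 = -13.6057 / 16² = -0.05314727 eV
E_7 = -13.6057 / 7² = -0.27766735 eV
|ΔE| = |E_7 - E_16| = 0.22452008 eV

Convert to Joules: E = 0.22452008 eV × (1.602177 × 10⁻¹⁹ J/eV) = 3.597209e-20 J

Using E = hf:
f = E/h = 3.597209e-20 J / (6.62607 × 10⁻³⁴ J·s)
f = 5.4289e+13 Hz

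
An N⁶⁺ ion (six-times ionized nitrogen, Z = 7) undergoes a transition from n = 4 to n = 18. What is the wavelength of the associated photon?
31.30 nm

First, find the transition energy using E_n = -13.6057 Z² / n² eV:
E_4 = -13.6057 × 7² / 4² = -41.6675 eV
E_18 = -13.6057 × 7² / 18² = -2.0577 eV

Photon energy: |ΔE| = |E_18 - E_4| = 39.6098 eV

Convert to wavelength using E = hc/λ with hc = 1239.84 eV·nm:
λ = hc/E = 1239.84 eV·nm / 39.6098 eV
λ = 31.30 nm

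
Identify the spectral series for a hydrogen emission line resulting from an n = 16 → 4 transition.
Brackett series

The spectral series in hydrogen are named based on the final (lower) energy level:
- Lyman series: n_final = 1 (ultraviolet)
- Balmer series: n_final = 2 (visible/near-UV)
- Paschen series: n_final = 3 (infrared)
- Brackett series: n_final = 4 (infrared)
- Pfund series: n_final = 5 (far infrared)

Since this transition ends at n = 4, it belongs to the Brackett series.

For reference, this 16 → 4 line has photon energy
ΔE = 13.6057 eV × (1/4² - 1/16²) = 0.7972089844 eV,
corresponding to wavelength λ = hc/ΔE = 1239.84 eV·nm / 0.7972089844 eV = 1555.2258 nm in the infrared region.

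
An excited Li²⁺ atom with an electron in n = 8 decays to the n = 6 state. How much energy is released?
1.4881 eV

The energy levels are E_n = -13.6057 Z² eV / n².

Energy at n = 8: E_8 = -13.6057 × 3² / 8² = -1.9133016 eV
Energy at n = 6: E_6 = -13.6057 × 3² / 6² = -3.4014250 eV

For emission (electron falling to lower state), the photon energy is:
E_photon = E_8 - E_6 = |-1.9133016 - (-3.4014250)|
E_photon = 1.4881 eV

This energy is carried away by the emitted photon.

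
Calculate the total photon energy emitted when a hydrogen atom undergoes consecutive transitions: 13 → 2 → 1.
13.5252 eV

The energy levels of hydrogen are E_n = -13.6057 / n² eV.

First transition (13 → 2):
ΔE₁ = |E_2 - E_13|
ΔE₁ = |-3.4014250000 - (-0.0805071006)| = 3.3209179 eV

Second transition (2 → 1):
ΔE₂ = |E_1 - E_2|
ΔE₂ = |-13.6057000000 - (-3.4014250000)| = 10.2042750 eV

Total energy released:
E_total = ΔE₁ + ΔE₂ = 3.3209179 + 10.2042750 = 13.5252 eV

Note: This equals the direct transition 13 → 1: 13.5252 eV ✓
Energy is conserved regardless of the path taken.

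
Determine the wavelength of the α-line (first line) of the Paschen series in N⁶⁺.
38.25720 nm

The longest wavelength corresponds to the smallest energy transition in the series.
The Paschen series has all transitions ending at n_f = 3.

For N⁶⁺ (Z = 7), the first line (α-line) is the jump from n = 4 to n = 3:
E_4 = -13.6057 × 7² / 4² = -41.6674563 eV
E_3 = -13.6057 × 7² / 3² = -74.0754778 eV
ΔE = E_4 - E_3 = 32.4080215 eV

λ = hc/E = 1239.84 eV·nm / 32.4080215 eV
λ = 38.25720 nm

This is the α-line of the Paschen series in N⁶⁺.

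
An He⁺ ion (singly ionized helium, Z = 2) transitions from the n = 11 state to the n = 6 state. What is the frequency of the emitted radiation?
2.5678e+14 Hz

First, find the transition energy:
E_11 = -13.6057 × 2² / 11² = -0.4497752 eV
E_6 = -13.6057 × 2² / 6² = -1.5117444 eV
|ΔE| = |E_6 - E_11| = 1.0619692 eV

Convert to Joules: E = 1.0619692 eV × (1.602177 × 10⁻¹⁹ J/eV) = 1.701463e-19 J

Using E = hf:
f = E/h = 1.701463e-19 J / (6.62607 × 10⁻³⁴ J·s)
f = 2.5678e+14 Hz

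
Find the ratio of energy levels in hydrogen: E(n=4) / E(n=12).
9.00

Using E_n = -13.6057 Z² / n² eV with Z = 1:

E_4 = -13.6057 / 4² = -13.6057 / 16 = -0.85035625 eV
E_12 = -13.6057 / 12² = -13.6057 / 144 = -0.09448403 eV

The ratio is:
E_4/E_12 = (-0.85035625) / (-0.09448403)
E_4/E_12 = (-13.6057/16) / (-13.6057/144)
E_4/E_12 = 144/16
E_4/E_12 = 9.00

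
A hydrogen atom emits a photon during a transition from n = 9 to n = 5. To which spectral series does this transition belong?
Pfund series

The spectral series in hydrogen are named based on the final (lower) energy level:
- Lyman series: n_final = 1 (ultraviolet)
- Balmer series: n_final = 2 (visible/near-UV)
- Paschen series: n_final = 3 (infrared)
- Brackett series: n_final = 4 (infrared)
- Pfund series: n_final = 5 (far infrared)

Since this transition ends at n = 5, it belongs to the Pfund series.

For reference, this 9 → 5 line has photon energy
ΔE = 13.6057 eV × (1/5² - 1/9²) = 0.376256395 eV,
corresponding to wavelength λ = hc/ΔE = 1239.84 eV·nm / 0.376256395 eV = 3295.200 nm in the far infrared region.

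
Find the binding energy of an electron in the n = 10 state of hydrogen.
0.1361 eV

The ionization energy is the energy needed to remove the electron completely (n → ∞).

For hydrogen, E_n = -13.6057 eV / n².

At n = 10: E_10 = -13.6057 / 10² = -0.1360570 eV
At n = ∞: E_∞ = 0 eV

Ionization energy = E_∞ - E_10 = 0 - (-0.1360570) = 0.1360570 eV
Ionization energy ≈ 0.1361 eV

This is also called the binding energy of the electron in state n = 10.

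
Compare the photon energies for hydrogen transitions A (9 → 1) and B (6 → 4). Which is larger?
9 → 1

Calculate the energy for each transition:

Transition 9 → 1:
ΔE₁ = |E_1 - E_9| = |-13.6057/1² - (-13.6057/9²)|
ΔE₁ = |-13.60570000 - (-0.16797160)| = 13.43773 eV

Transition 6 → 4:
ΔE₂ = |E_4 - E_6| = |-13.6057/4² - (-13.6057/6²)|
ΔE₂ = |-0.85035625 - (-0.37793611)| = 0.47242 eV

Since 13.43773 eV > 0.47242 eV, the transition 9 → 1 emits the more energetic photon.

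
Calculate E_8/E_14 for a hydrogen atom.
3.0625

Using E_n = -13.6057 Z² / n² eV with Z = 1:

E_8 = -13.6057 / 8² = -13.6057 / 64 = -0.212589063 eV
E_14 = -13.6057 / 14² = -13.6057 / 196 = -0.069416837 eV

The ratio is:
E_8/E_14 = (-0.212589063) / (-0.069416837)
E_8/E_14 = (-13.6057/64) / (-13.6057/196)
E_8/E_14 = 196/64
E_8/E_14 = 3.0625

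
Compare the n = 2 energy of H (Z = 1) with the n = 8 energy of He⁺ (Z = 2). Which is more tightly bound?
H at n = 2 (E = -3.401425 eV)

Using E_n = -13.6057 Z² / n² eV:

H (Z = 1) at n = 2:
E = -13.6057 × 1² / 2² = -13.6057 × 1 / 4 = -3.401425000 eV

He⁺ (Z = 2) at n = 8:
E = -13.6057 × 2² / 8² = -13.6057 × 4 / 64 = -0.850356250 eV

Since -3.401425000 eV < -0.850356250 eV,
H at n = 2 is more tightly bound (requires more energy to ionize).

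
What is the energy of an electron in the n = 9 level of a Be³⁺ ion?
-2.69 eV

For hydrogen-like ions, the energy levels scale with Z²:
E_n = -13.6057 Z² / n² eV

For Be³⁺ (Z = 4) at n = 9:
E_9 = -13.6057 × 4² / 9²
E_9 = -13.6057 × 16 / 81
E_9 = -217.6912 / 81
E_9 = -2.69 eV

The energy is 16 times more negative than hydrogen at the same n due to the stronger nuclear charge.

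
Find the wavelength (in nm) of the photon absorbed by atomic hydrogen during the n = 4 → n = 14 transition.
1587.62636 nm

First, find the transition energy using E_n = -13.6057 / n² eV:
E_4 = -13.6057 / 4² = -0.85035625000 eV
E_14 = -13.6057 / 14² = -0.06941683673 eV

Photon energy: |ΔE| = |E_14 - E_4| = 0.78093941327 eV

Convert to wavelength using E = hc/λ with hc = 1239.84 eV·nm:
λ = hc/E = 1239.84 eV·nm / 0.78093941327 eV
λ = 1587.62636 nm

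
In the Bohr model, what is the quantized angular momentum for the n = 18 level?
1.8982e-33 J·s (or 18ℏ)

In the Bohr model, angular momentum is quantized:
L = nℏ

where ℏ = h/(2π) = 1.054572e-34 J·s

For n = 18:
L = 18 × 1.054572e-34 J·s
L = 1.8982e-33 J·s

This can also be written as L = 18ℏ.
The angular momentum is an integer multiple of the reduced Planck constant.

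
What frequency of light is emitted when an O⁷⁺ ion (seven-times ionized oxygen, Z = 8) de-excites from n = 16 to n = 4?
1.23e+16 Hz

First, find the transition energy:
E_16 = -13.6057 × 8² / 16² = -3.4014250 eV
E_4 = -13.6057 × 8² / 4² = -54.4228000 eV
|ΔE| = |E_4 - E_16| = 51.0213750 eV

Convert to Joules: E = 51.0213750 eV × (1.602177 × 10⁻¹⁹ J/eV) = 8.1745e-18 J

Using E = hf:
f = E/h = 8.1745e-18 J / (6.62607 × 10⁻³⁴ J·s)
f = 1.23e+16 Hz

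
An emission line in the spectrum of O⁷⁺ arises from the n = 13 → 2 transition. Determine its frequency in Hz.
5.14e+16 Hz

First, find the transition energy:
E_13 = -13.6057 × 8² / 13² = -5.15245444 eV
E_2 = -13.6057 × 8² / 2² = -217.69120000 eV
|ΔE| = |E_2 - E_13| = 212.53874556 eV

Convert to Joules: E = 212.53874556 eV × (1.602177 × 10⁻¹⁹ J/eV) = 3.4052e-17 J

Using E = hf:
f = E/h = 3.4052e-17 J / (6.62607 × 10⁻³⁴ J·s)
f = 5.14e+16 Hz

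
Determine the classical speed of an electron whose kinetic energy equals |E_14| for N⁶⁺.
1.094e+06 m/s (or 0.36% of c)

The binding energy at n = 14 for N⁶⁺ is:
E_14 = -13.6057 × 7²/14² = -3.401425 eV
|E_14| = 3.401425 eV

Convert to Joules:
KE = 3.401425 eV × (1.602177 × 10⁻¹⁹ J/eV) = 5.44968e-19 J

Using KE = ½mv²:
v = √(2·KE/m_e)
v = √(2 × 5.44968e-19 J / 9.10938 × 10⁻³¹ kg)
v = 1.094e+06 m/s

This is approximately 0.36% the speed of light.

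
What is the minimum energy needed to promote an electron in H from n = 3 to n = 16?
1.45860 eV

The energy levels of a hydrogen-like atom are E_n = -13.6057 eV / n².

Energy at n = 3: E_3 = -13.6057 / 3² = -1.51174444 eV
Energy at n = 16: E_16 = -13.6057 / 16² = -0.05314727 eV

The excitation energy is the difference:
ΔE = E_16 - E_3
ΔE = -0.05314727 - (-1.51174444)
ΔE = 1.45860 eV

Since this is positive, energy must be absorbed (photon absorption).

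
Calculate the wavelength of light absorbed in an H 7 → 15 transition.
5708.35118 nm

First, find the transition energy using E_n = -13.6057 / n² eV:
E_7 = -13.6057 / 7² = -0.27766734694 eV
E_15 = -13.6057 / 15² = -0.06046977778 eV

Photon energy: |ΔE| = |E_15 - E_7| = 0.21719756916 eV

Convert to wavelength using E = hc/λ with hc = 1239.84 eV·nm:
λ = hc/E = 1239.84 eV·nm / 0.21719756916 eV
λ = 5708.35118 nm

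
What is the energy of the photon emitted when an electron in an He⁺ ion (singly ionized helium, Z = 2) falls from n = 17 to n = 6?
1.323430 eV

The energy levels are E_n = -13.6057 Z² eV / n².

Energy at n = 17: E_17 = -13.6057 × 2² / 17² = -0.188314187 eV
Energy at n = 6: E_6 = -13.6057 × 2² / 6² = -1.511744444 eV

For emission (electron falling to lower state), the photon energy is:
E_photon = E_17 - E_6 = |-0.188314187 - (-1.511744444)|
E_photon = 1.323430 eV

This energy is carried away by the emitted photon.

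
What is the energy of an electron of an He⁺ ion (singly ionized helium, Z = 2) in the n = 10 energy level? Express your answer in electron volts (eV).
-0.544 eV

The energy levels of a hydrogen-like atom are given by:
E_n = -13.6057 Z² / n² eV  (with Z = 2 for He⁺)

For n = 10:
E_10 = -13.6057 × 2² / 10²
E_10 = -13.6057 × 4 / 100
E_10 = -0.544 eV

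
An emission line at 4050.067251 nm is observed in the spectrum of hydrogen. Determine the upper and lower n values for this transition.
n = 5 → n = 4

First, find the photon energy from the wavelength (hc = 1239.84 eV·nm):
E = hc/λ = 1239.84 eV·nm / 4050.067251 nm = 0.30612825 eV

The energy levels of hydrogen satisfy E_n = -13.6057 / n² eV, so an emission n_i → n_f releases
ΔE = 13.6057 × (1/n_f² − 1/n_i²) eV.

Setting ΔE equal to the photon energy:
1/n_f² − 1/n_i² = 0.30612825 / 13.6057 = 0.022500000

Since 1/n_i² must be positive, we need 1/n_f² > 0.022500000, i.e. n_f ≤ 6. For each allowed n_f, solve n_i = (1/n_f² − 0.022500000)^(−1/2) and check whether it is a whole number:
  n_f = 1: 1/n_i² = 1.000000000 − 0.022500000 = 0.977500000 → n_i = 1.011  (not an integer) ✗
  n_f = 2: 1/n_i² = 0.250000000 − 0.022500000 = 0.227500000 → n_i = 2.097  (not an integer) ✗
  n_f = 3: 1/n_i² = 0.111111111 − 0.022500000 = 0.088611111 → n_i = 3.359  (not an integer) ✗
  n_f = 4: 1/n_i² = 0.062500000 − 0.022500000 = 0.040000000 → n_i = 5.000  → integer, n_i = 5 ✓
  n_f = 5: 1/n_i² = 0.040000000 − 0.022500000 = 0.017500000 → n_i = 7.559  (not an integer) ✗
  n_f = 6: 1/n_i² = 0.027777778 − 0.022500000 = 0.005277778 → n_i = 13.765  (not an integer) ✗

Only n_f = 4 gives an integer upper level, n_i = 5.

The transition is from n = 5 to n = 4 (emission).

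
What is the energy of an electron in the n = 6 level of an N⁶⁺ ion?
-18.5189 eV

For hydrogen-like ions, the energy levels scale with Z²:
E_n = -13.6057 Z² / n² eV

For N⁶⁺ (Z = 7) at n = 6:
E_6 = -13.6057 × 7² / 6²
E_6 = -13.6057 × 49 / 36
E_6 = -666.6793 / 36
E_6 = -18.5189 eV

The energy is 49 times more negative than hydrogen at the same n due to the stronger nuclear charge.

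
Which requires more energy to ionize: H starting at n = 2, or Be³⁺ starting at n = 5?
Be³⁺ at n = 5 (E = -8.70765 eV)

Using E_n = -13.6057 Z² / n² eV:

H (Z = 1) at n = 2:
E = -13.6057 × 1² / 2² = -13.6057 × 1 / 4 = -3.40142500 eV

Be³⁺ (Z = 4) at n = 5:
E = -13.6057 × 4² / 5² = -13.6057 × 16 / 25 = -8.70764800 eV

Since -8.70764800 eV < -3.40142500 eV,
Be³⁺ at n = 5 is more tightly bound (requires more energy to ionize).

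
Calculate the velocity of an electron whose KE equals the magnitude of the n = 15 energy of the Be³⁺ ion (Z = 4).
5.834e+05 m/s (or 0.1946% of c)

The binding energy at n = 15 for Be³⁺ is:
E_15 = -13.6057 × 4²/15² = -0.9675164 eV
|E_15| = 0.9675164 eV

Convert to Joules:
KE = 0.9675164 eV × (1.602177 × 10⁻¹⁹ J/eV) = 1.55013e-19 J

Using KE = ½mv²:
v = √(2·KE/m_e)
v = √(2 × 1.55013e-19 J / 9.10938 × 10⁻³¹ kg)
v = 5.834e+05 m/s

This is approximately 0.1946% the speed of light.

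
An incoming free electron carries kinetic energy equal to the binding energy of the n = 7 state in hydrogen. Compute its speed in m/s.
3.13e+05 m/s (or 0.10% of c)

The binding energy at n = 7 for hydrogen is:
E_7 = -13.6057/7² = -0.277667 eV
|E_7| = 0.277667 eV

Convert to Joules:
KE = 0.277667 eV × (1.602177 × 10⁻¹⁹ J/eV) = 4.4487e-20 J

Using KE = ½mv²:
v = √(2·KE/m_e)
v = √(2 × 4.4487e-20 J / 9.10938 × 10⁻³¹ kg)
v = 3.13e+05 m/s

This is approximately 0.10% the speed of light.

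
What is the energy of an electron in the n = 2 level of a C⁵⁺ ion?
-122.451300 eV

For hydrogen-like ions, the energy levels scale with Z²:
E_n = -13.6057 Z² / n² eV

For C⁵⁺ (Z = 6) at n = 2:
E_2 = -13.6057 × 6² / 2²
E_2 = -13.6057 × 36 / 4
E_2 = -489.8052 / 4
E_2 = -122.451300 eV

The energy is 36 times more negative than hydrogen at the same n due to the stronger nuclear charge.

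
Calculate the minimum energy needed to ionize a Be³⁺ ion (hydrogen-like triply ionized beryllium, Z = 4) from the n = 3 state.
24.19 eV

The ionization energy is the energy needed to remove the electron completely (n → ∞).

For a hydrogen-like ion with Z = 4, E_n = -13.6057 Z² / n² eV.

At n = 3: E_3 = -13.6057 × 4² / 3² = -24.18791 eV
At n = ∞: E_∞ = 0 eV

Ionization energy = E_∞ - E_3 = 0 - (-24.18791) = 24.18791 eV
Ionization energy ≈ 24.19 eV

This is also called the binding energy of the electron in state n = 3.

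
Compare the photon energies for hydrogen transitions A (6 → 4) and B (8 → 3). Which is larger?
8 → 3

Calculate the energy for each transition:

Transition 6 → 4:
ΔE₁ = |E_4 - E_6| = |-13.6057/4² - (-13.6057/6²)|
ΔE₁ = |-0.850356250000 - (-0.377936111111)| = 0.472420139 eV

Transition 8 → 3:
ΔE₂ = |E_3 - E_8| = |-13.6057/3² - (-13.6057/8²)|
ΔE₂ = |-1.511744444444 - (-0.212589062500)| = 1.299155382 eV

Since 1.299155382 eV > 0.472420139 eV, the transition 8 → 3 emits the more energetic photon.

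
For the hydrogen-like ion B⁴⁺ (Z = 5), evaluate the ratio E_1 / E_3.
9.000

Using E_n = -13.6057 Z² / n² eV with Z = 5:

E_1 = -13.6057 × 5² / 1² = -340.1425 / 1 = -340.142500000 eV
E_3 = -13.6057 × 5² / 3² = -340.1425 / 9 = -37.793611111 eV

The ratio is:
E_1/E_3 = (-340.142500000) / (-37.793611111)
E_1/E_3 = (-340.1425/1) / (-340.1425/9)
E_1/E_3 = 9/1
E_1/E_3 = 9.000
(Note: the Z² factors cancel in the ratio.)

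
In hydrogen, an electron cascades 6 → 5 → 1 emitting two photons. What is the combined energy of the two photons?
13.228 eV

The energy levels of hydrogen are E_n = -13.6057 / n² eV.

First transition (6 → 5):
ΔE₁ = |E_5 - E_6|
ΔE₁ = |-0.544228000 - (-0.377936111)| = 0.166292 eV

Second transition (5 → 1):
ΔE₂ = |E_1 - E_5|
ΔE₂ = |-13.605700000 - (-0.544228000)| = 13.061472 eV

Total energy released:
E_total = ΔE₁ + ΔE₂ = 0.166292 + 13.061472 = 13.228 eV

Note: This equals the direct transition 6 → 1: 13.228 eV ✓
Energy is conserved regardless of the path taken.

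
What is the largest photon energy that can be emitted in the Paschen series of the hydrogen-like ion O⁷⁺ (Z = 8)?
96.75164 eV

The series limit corresponds to the transition from n = ∞ to n = 3.
This is the highest energy (shortest wavelength) transition in the Paschen series.

E_∞ = 0 eV
E_3 = -13.6057 × 8² / 3² = -96.75164 eV

Energy at series limit:
ΔE = E_∞ - E_3 = 0 - (-96.75164) = 96.75164 eV

This energy equals the ionization energy from the n = 3 state of O⁷⁺.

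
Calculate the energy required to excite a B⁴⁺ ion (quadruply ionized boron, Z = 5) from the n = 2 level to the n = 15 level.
83.5239 eV

The energy levels of a hydrogen-like atom are E_n = -13.6057 Z² eV / n².

Energy at n = 2: E_2 = -13.6057 × 5² / 2² = -85.0356250 eV
Energy at n = 15: E_15 = -13.6057 × 5² / 15² = -1.5117444 eV

The excitation energy is the difference:
ΔE = E_15 - E_2
ΔE = -1.5117444 - (-85.0356250)
ΔE = 83.5239 eV

Since this is positive, energy must be absorbed (photon absorption).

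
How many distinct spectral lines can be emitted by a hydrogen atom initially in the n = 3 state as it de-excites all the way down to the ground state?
3

The electron can occupy levels n = 1, 2, ..., 3 during de-excitation — that is m = 3 - 1 + 1 = 3 distinct levels.

The number of distinct spectral lines equals the number of ways to choose 2 of these m levels (each pair gives one possible emission transition):

Number of lines = m(m-1)/2 = 3×2/2 = 3

These correspond to all possible transitions between the 3 levels:
3 → 2, 3 → 1, 2 → 1

Each transition produces a photon with a unique energy (and thus wavelength). This count does not depend on Z.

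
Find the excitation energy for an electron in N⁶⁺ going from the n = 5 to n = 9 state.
18.436563 eV

The energy levels of a hydrogen-like atom are E_n = -13.6057 Z² eV / n².

Energy at n = 5: E_5 = -13.6057 × 7² / 5² = -26.667172000 eV
Energy at n = 9: E_9 = -13.6057 × 7² / 9² = -8.230608642 eV

The excitation energy is the difference:
ΔE = E_9 - E_5
ΔE = -8.230608642 - (-26.667172000)
ΔE = 18.436563 eV

Since this is positive, energy must be absorbed (photon absorption).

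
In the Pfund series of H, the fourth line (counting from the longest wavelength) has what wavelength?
3295.19981 nm

The lines of a series are numbered from the longest wavelength (smallest ΔE) outward; the fourth line is the transition from n = n_f + 4 to n_f.
The Pfund series has all transitions ending at n_f = 5.

For H, the fourth line (δ-line) is the jump from n = 9 to n = 5:
E_9 = -13.6057 / 9² = -0.16797160494 eV
E_5 = -13.6057 / 5² = -0.54422800000 eV
ΔE = E_9 - E_5 = 0.37625639506 eV

λ = hc/E = 1239.84 eV·nm / 0.37625639506 eV
λ = 3295.19981 nm

This is the δ-line of the Pfund series in H.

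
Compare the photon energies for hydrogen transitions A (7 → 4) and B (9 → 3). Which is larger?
9 → 3

Calculate the energy for each transition:

Transition 7 → 4:
ΔE₁ = |E_4 - E_7| = |-13.6057/4² - (-13.6057/7²)|
ΔE₁ = |-0.850356250000 - (-0.277667346939)| = 0.572688903 eV

Transition 9 → 3:
ΔE₂ = |E_3 - E_9| = |-13.6057/3² - (-13.6057/9²)|
ΔE₂ = |-1.511744444444 - (-0.167971604938)| = 1.343772840 eV

Since 1.343772840 eV > 0.572688903 eV, the transition 9 → 3 emits the more energetic photon.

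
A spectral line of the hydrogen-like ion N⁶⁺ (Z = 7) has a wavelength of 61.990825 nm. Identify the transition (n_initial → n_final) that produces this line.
n = 10 → n = 5

First, find the photon energy from the wavelength (hc = 1239.84 eV·nm):
E = hc/λ = 1239.84 eV·nm / 61.990825 nm = 20.000379 eV

The energy levels of N⁶⁺ satisfy E_n = -13.6057 × 7² / n² eV, so an emission n_i → n_f releases
ΔE = 13.6057 × 7² × (1/n_f² − 1/n_i²) eV.

Setting ΔE equal to the photon energy:
1/n_f² − 1/n_i² = 20.000379 / (13.6057 × 7²) = 0.030000000

Since 1/n_i² must be positive, we need 1/n_f² > 0.030000000, i.e. n_f ≤ 5. For each allowed n_f, solve n_i = (1/n_f² − 0.030000000)^(−1/2) and check whether it is a whole number:
  n_f = 1: 1/n_i² = 1.000000000 − 0.030000000 = 0.970000000 → n_i = 1.015  (not an integer) ✗
  n_f = 2: 1/n_i² = 0.250000000 − 0.030000000 = 0.220000000 → n_i = 2.132  (not an integer) ✗
  n_f = 3: 1/n_i² = 0.111111111 − 0.030000000 = 0.081111111 → n_i = 3.511  (not an integer) ✗
  n_f = 4: 1/n_i² = 0.062500000 − 0.030000000 = 0.032500000 → n_i = 5.547  (not an integer) ✗
  n_f = 5: 1/n_i² = 0.040000000 − 0.030000000 = 0.010000000 → n_i = 10.000  → integer, n_i = 10 ✓

Only n_f = 5 gives an integer upper level, n_i = 10.

The transition is from n = 10 to n = 5 (emission).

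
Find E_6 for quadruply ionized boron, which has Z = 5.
-9.45 eV

For hydrogen-like ions, the energy levels scale with Z²:
E_n = -13.6057 Z² / n² eV

For B⁴⁺ (Z = 5) at n = 6:
E_6 = -13.6057 × 5² / 6²
E_6 = -13.6057 × 25 / 36
E_6 = -340.1425 / 36
E_6 = -9.45 eV

The energy is 25 times more negative than hydrogen at the same n due to the stronger nuclear charge.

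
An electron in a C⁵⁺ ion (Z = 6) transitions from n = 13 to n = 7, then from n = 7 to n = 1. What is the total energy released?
486.9069 eV

The energy levels of C⁵⁺ are E_n = -13.6057 × 6² / n² eV.

First transition (13 → 7):
ΔE₁ = |E_7 - E_13|
ΔE₁ = |-9.9960244898 - (-2.8982556213)| = 7.0977689 eV

Second transition (7 → 1):
ΔE₂ = |E_1 - E_7|
ΔE₂ = |-489.8052000000 - (-9.9960244898)| = 479.8091755 eV

Total energy released:
E_total = ΔE₁ + ΔE₂ = 7.0977689 + 479.8091755 = 486.9069 eV

Note: This equals the direct transition 13 → 1: 486.9069 eV ✓
Energy is conserved regardless of the path taken.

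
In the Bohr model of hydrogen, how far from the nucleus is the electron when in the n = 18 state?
17.14534 nm (or 171.45341 Å)

The Bohr radius formula is:
r_n = n² a₀ / Z

where a₀ = 0.05291772 nm is the Bohr radius.

For H (Z = 1) at n = 18:
r_18 = 18² × 0.05291772 nm / 1
r_18 = 324 × 0.05291772 nm / 1
r_18 = 17.145341 nm / 1
r_18 = 17.14534 nm

The electron orbits at approximately 17.14534 nm from the nucleus.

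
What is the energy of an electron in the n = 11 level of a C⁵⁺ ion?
-4.05 eV

For hydrogen-like ions, the energy levels scale with Z²:
E_n = -13.6057 Z² / n² eV

For C⁵⁺ (Z = 6) at n = 11:
E_11 = -13.6057 × 6² / 11²
E_11 = -13.6057 × 36 / 121
E_11 = -489.8052 / 121
E_11 = -4.05 eV

The energy is 36 times more negative than hydrogen at the same n due to the stronger nuclear charge.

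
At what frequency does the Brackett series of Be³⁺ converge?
3.2898e+15 Hz

The series limit corresponds to the transition from n = ∞ to n = 4.
This is the highest energy (shortest wavelength) transition in the Brackett series.

E_∞ = 0 eV
E_4 = -13.6057 × 4² / 4² = -13.605700 eV

Energy at series limit:
ΔE = E_∞ - E_4 = 0 - (-13.605700) = 13.605700 eV
E = 13.605700 eV × (1.602177 × 10⁻¹⁹ J/eV) = 2.179874e-18 J
f = E/h = 2.179874e-18 J / (6.62607 × 10⁻³⁴ J·s) = 3.2898e+15 Hz

This energy equals the ionization energy from the n = 4 state of Be³⁺.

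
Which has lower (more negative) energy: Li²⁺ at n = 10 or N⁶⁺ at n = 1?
N⁶⁺ at n = 1 (E = -666.68 eV)

Using E_n = -13.6057 Z² / n² eV:

Li²⁺ (Z = 3) at n = 10:
E = -13.6057 × 3² / 10² = -13.6057 × 9 / 100 = -1.22451 eV

N⁶⁺ (Z = 7) at n = 1:
E = -13.6057 × 7² / 1² = -13.6057 × 49 / 1 = -666.67930 eV

Since -666.67930 eV < -1.22451 eV,
N⁶⁺ at n = 1 is more tightly bound (requires more energy to ionize).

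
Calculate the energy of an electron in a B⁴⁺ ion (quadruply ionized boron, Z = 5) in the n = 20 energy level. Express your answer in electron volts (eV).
-0.850356 eV

The energy levels of a hydrogen-like atom are given by:
E_n = -13.6057 Z² / n² eV  (with Z = 5 for B⁴⁺)

For n = 20:
E_20 = -13.6057 × 5² / 20²
E_20 = -13.6057 × 25 / 400
E_20 = -0.850356 eV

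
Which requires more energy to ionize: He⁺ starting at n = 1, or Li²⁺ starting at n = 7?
He⁺ at n = 1 (E = -54.423 eV)

Using E_n = -13.6057 Z² / n² eV:

He⁺ (Z = 2) at n = 1:
E = -13.6057 × 2² / 1² = -13.6057 × 4 / 1 = -54.422800 eV

Li²⁺ (Z = 3) at n = 7:
E = -13.6057 × 3² / 7² = -13.6057 × 9 / 49 = -2.499006 eV

Since -54.422800 eV < -2.499006 eV,
He⁺ at n = 1 is more tightly bound (requires more energy to ionize).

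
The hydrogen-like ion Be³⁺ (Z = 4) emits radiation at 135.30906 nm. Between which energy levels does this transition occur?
n = 7 → n = 4

First, find the photon energy from the wavelength (hc = 1239.84 eV·nm):
E = hc/λ = 1239.84 eV·nm / 135.30906 nm = 9.1630228 eV

The energy levels of Be³⁺ satisfy E_n = -13.6057 × 4² / n² eV, so an emission n_i → n_f releases
ΔE = 13.6057 × 4² × (1/n_f² − 1/n_i²) eV.

Setting ΔE equal to the photon energy:
1/n_f² − 1/n_i² = 9.1630228 / (13.6057 × 4²) = 0.042091838

Since 1/n_i² must be positive, we need 1/n_f² > 0.042091838, i.e. n_f ≤ 4. For each allowed n_f, solve n_i = (1/n_f² − 0.042091838)^(−1/2) and check whether it is a whole number:
  n_f = 1: 1/n_i² = 1.000000000 − 0.042091838 = 0.957908162 → n_i = 1.022  (not an integer) ✗
  n_f = 2: 1/n_i² = 0.250000000 − 0.042091838 = 0.207908162 → n_i = 2.193  (not an integer) ✗
  n_f = 3: 1/n_i² = 0.111111111 − 0.042091838 = 0.069019273 → n_i = 3.806  (not an integer) ✗
  n_f = 4: 1/n_i² = 0.062500000 − 0.042091838 = 0.020408162 → n_i = 7.000  → integer, n_i = 7 ✓

Only n_f = 4 gives an integer upper level, n_i = 7.

The transition is from n = 7 to n = 4 (emission).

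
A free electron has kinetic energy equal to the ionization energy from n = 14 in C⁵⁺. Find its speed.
9.376e+05 m/s (or 0.31274% of c)

The binding energy at n = 14 for C⁵⁺ is:
E_14 = -13.6057 × 6²/14² = -2.4990061 eV
|E_14| = 2.4990061 eV

Convert to Joules:
KE = 2.4990061 eV × (1.602177 × 10⁻¹⁹ J/eV) = 4.00385e-19 J

Using KE = ½mv²:
v = √(2·KE/m_e)
v = √(2 × 4.00385e-19 J / 9.10938 × 10⁻³¹ kg)
v = 9.376e+05 m/s

This is approximately 0.31274% the speed of light.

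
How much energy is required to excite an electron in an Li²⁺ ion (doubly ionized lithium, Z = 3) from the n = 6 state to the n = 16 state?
2.9231 eV

The energy levels of a hydrogen-like atom are E_n = -13.6057 Z² eV / n².

Energy at n = 6: E_6 = -13.6057 × 3² / 6² = -3.4014250 eV
Energy at n = 16: E_16 = -13.6057 × 3² / 16² = -0.4783254 eV

The excitation energy is the difference:
ΔE = E_16 - E_6
ΔE = -0.4783254 - (-3.4014250)
ΔE = 2.9231 eV

Since this is positive, energy must be absorbed (photon absorption).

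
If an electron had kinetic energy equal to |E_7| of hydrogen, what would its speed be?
3.12528e+05 m/s (or 0.104248% of c)

The binding energy at n = 7 for hydrogen is:
E_7 = -13.6057/7² = -0.277667347 eV
|E_7| = 0.277667347 eV

Convert to Joules:
KE = 0.277667347 eV × (1.602177 × 10⁻¹⁹ J/eV) = 4.4487224e-20 J

Using KE = ½mv²:
v = √(2·KE/m_e)
v = √(2 × 4.4487224e-20 J / 9.10938 × 10⁻³¹ kg)
v = 3.12528e+05 m/s

This is approximately 0.104248% the speed of light.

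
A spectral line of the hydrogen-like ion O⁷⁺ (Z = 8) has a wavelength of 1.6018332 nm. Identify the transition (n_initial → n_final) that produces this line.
n = 3 → n = 1

First, find the photon energy from the wavelength (hc = 1239.84 eV·nm):
E = hc/λ = 1239.84 eV·nm / 1.6018332 nm = 774.01317 eV

The energy levels of O⁷⁺ satisfy E_n = -13.6057 × 8² / n² eV, so an emission n_i → n_f releases
ΔE = 13.6057 × 8² × (1/n_f² − 1/n_i²) eV.

Setting ΔE equal to the photon energy:
1/n_f² − 1/n_i² = 774.01317 / (13.6057 × 8²) = 0.88888891

Since 1/n_i² must be positive, we need 1/n_f² > 0.88888891, i.e. n_f ≤ 1. For each allowed n_f, solve n_i = (1/n_f² − 0.88888891)^(−1/2) and check whether it is a whole number:
  n_f = 1: 1/n_i² = 1.00000000 − 0.88888891 = 0.11111109 → n_i = 3.000  → integer, n_i = 3 ✓

Only n_f = 1 gives an integer upper level, n_i = 3.

The transition is from n = 3 to n = 1 (emission).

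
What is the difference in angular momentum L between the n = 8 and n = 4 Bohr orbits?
4.22e-34 J·s (or 4ℏ)

In the Bohr model, L_n = nℏ where ℏ = 1.0546e-34 J·s.

L_8 = 8ℏ = 8.4368e-34 J·s
L_4 = 4ℏ = 4.2184e-34 J·s

ΔL = L_8 - L_4 = (8 - 4)ℏ = 4ℏ
ΔL = 4 × 1.0546e-34 J·s = 4.22e-34 J·s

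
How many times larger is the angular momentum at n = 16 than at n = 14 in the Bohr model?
1.142857

In the Bohr model, L_n = nℏ, so the ratio is purely the ratio of quantum numbers:

L_16/L_14 = 16ℏ / 14ℏ = 16/14 = 1.142857

The angular momentum scales linearly with n.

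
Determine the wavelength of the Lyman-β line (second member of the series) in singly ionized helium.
25.629 nm

The lines of a series are numbered from the longest wavelength (smallest ΔE) outward; the second line is the transition from n = n_f + 2 to n_f.
The Lyman series has all transitions ending at n_f = 1.

For He⁺ (Z = 2), the second line (β-line) is the jump from n = 3 to n = 1:
E_3 = -13.6057 × 2² / 3² = -6.04698 eV
E_1 = -13.6057 × 2² / 1² = -54.42280 eV
ΔE = E_3 - E_1 = 48.37582 eV

λ = hc/E = 1239.84 eV·nm / 48.37582 eV
λ = 25.629 nm

This is the β-line of the Lyman series in He⁺.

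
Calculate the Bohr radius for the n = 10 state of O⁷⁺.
0.6615 nm (or 6.6147 Å)

The Bohr radius formula is:
r_n = n² a₀ / Z

where a₀ = 0.0529177 nm is the Bohr radius.

For O⁷⁺ (Z = 8) at n = 10:
r_10 = 10² × 0.0529177 nm / 8
r_10 = 100 × 0.0529177 nm / 8
r_10 = 5.29177 nm / 8
r_10 = 0.6615 nm

The electron orbits at approximately 0.6615 nm from the nucleus.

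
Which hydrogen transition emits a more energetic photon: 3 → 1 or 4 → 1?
4 → 1

Calculate the energy for each transition:

Transition 3 → 1:
ΔE₁ = |E_1 - E_3| = |-13.6057/1² - (-13.6057/3²)|
ΔE₁ = |-13.60570000000 - (-1.51174444444)| = 12.09395556 eV

Transition 4 → 1:
ΔE₂ = |E_1 - E_4| = |-13.6057/1² - (-13.6057/4²)|
ΔE₂ = |-13.60570000000 - (-0.85035625000)| = 12.75534375 eV

Since 12.75534375 eV > 12.09395556 eV, the transition 4 → 1 emits the more energetic photon.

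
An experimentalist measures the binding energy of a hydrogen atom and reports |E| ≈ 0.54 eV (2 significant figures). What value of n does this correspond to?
n = 5

The exact energy levels follow E_n = -13.6057 eV / n².

The measured value (-0.54 eV) is reported to only 2 significant figures, so we must test candidate n values and see which one matches to that precision.

Candidate energies:
  n = 3:  E = -13.6057/3² = -1.51174 eV
  n = 4:  E = -13.6057/4² = -0.85036 eV
  n = 5:  E = -13.6057/5² = -0.54423 eV  ← matches
  n = 6:  E = -13.6057/6² = -0.37794 eV
  n = 7:  E = -13.6057/7² = -0.27767 eV

Checking against the measurement of -0.54 eV (2 sig figs), only n = 5 agrees:
E_5 = -0.54423 eV, which rounds to -0.54 eV ✓

Therefore n = 5.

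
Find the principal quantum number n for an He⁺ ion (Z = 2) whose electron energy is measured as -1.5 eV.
n = 6

The exact energy levels follow E_n = -13.6057 Z² / n² eV with Z = 2.

The measured value (-1.5 eV) is reported to only 2 significant figures, so we must test candidate n values and see which one matches to that precision.

Candidate energies:
  n = 4:  E = -13.6057 × 2² / 4² = -3.40143 eV
  n = 5:  E = -13.6057 × 2² / 5² = -2.17691 eV
  n = 6:  E = -13.6057 × 2² / 6² = -1.51174 eV  ← matches
  n = 7:  E = -13.6057 × 2² / 7² = -1.11067 eV
  n = 8:  E = -13.6057 × 2² / 8² = -0.85036 eV

Checking against the measurement of -1.5 eV (2 sig figs), only n = 6 agrees:
E_6 = -1.51174 eV, which rounds to -1.5 eV ✓

Therefore n = 6.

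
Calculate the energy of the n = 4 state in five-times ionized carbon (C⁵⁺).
-30.612825 eV

For hydrogen-like ions, the energy levels scale with Z²:
E_n = -13.6057 Z² / n² eV

For C⁵⁺ (Z = 6) at n = 4:
E_4 = -13.6057 × 6² / 4²
E_4 = -13.6057 × 36 / 16
E_4 = -489.8052 / 16
E_4 = -30.612825 eV

The energy is 36 times more negative than hydrogen at the same n due to the stronger nuclear charge.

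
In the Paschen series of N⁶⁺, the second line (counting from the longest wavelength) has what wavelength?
26.15238 nm

The lines of a series are numbered from the longest wavelength (smallest ΔE) outward; the second line is the transition from n = n_f + 2 to n_f.
The Paschen series has all transitions ending at n_f = 3.

For N⁶⁺ (Z = 7), the second line (β-line) is the jump from n = 5 to n = 3:
E_5 = -13.6057 × 7² / 5² = -26.6671720 eV
E_3 = -13.6057 × 7² / 3² = -74.0754778 eV
ΔE = E_5 - E_3 = 47.4083058 eV

λ = hc/E = 1239.84 eV·nm / 47.4083058 eV
λ = 26.15238 nm

This is the β-line of the Paschen series in N⁶⁺.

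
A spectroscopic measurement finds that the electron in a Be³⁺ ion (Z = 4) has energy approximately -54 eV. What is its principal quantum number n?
n = 2

The exact energy levels follow E_n = -13.6057 Z² / n² eV with Z = 4.

The measured value (-54 eV) is reported to only 2 significant figures, so we must test candidate n values and see which one matches to that precision.

Candidate energies:
  n = 1:  E = -13.6057 × 4² / 1² = -217.69120 eV
  n = 2:  E = -13.6057 × 4² / 2² = -54.42280 eV  ← matches
  n = 3:  E = -13.6057 × 4² / 3² = -24.18791 eV
  n = 4:  E = -13.6057 × 4² / 4² = -13.60570 eV

Checking against the measurement of -54 eV (2 sig figs), only n = 2 agrees:
E_2 = -54.42280 eV, which rounds to -54 eV ✓

Therefore n = 2.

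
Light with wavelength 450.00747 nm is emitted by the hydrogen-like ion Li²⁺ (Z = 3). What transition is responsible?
n = 5 → n = 4

First, find the photon energy from the wavelength (hc = 1239.84 eV·nm):
E = hc/λ = 1239.84 eV·nm / 450.00747 nm = 2.7551543 eV

The energy levels of Li²⁺ satisfy E_n = -13.6057 × 3² / n² eV, so an emission n_i → n_f releases
ΔE = 13.6057 × 3² × (1/n_f² − 1/n_i²) eV.

Setting ΔE equal to the photon energy:
1/n_f² − 1/n_i² = 2.7551543 / (13.6057 × 3²) = 0.022500000

Since 1/n_i² must be positive, we need 1/n_f² > 0.022500000, i.e. n_f ≤ 6. For each allowed n_f, solve n_i = (1/n_f² − 0.022500000)^(−1/2) and check whether it is a whole number:
  n_f = 1: 1/n_i² = 1.000000000 − 0.022500000 = 0.977500000 → n_i = 1.011  (not an integer) ✗
  n_f = 2: 1/n_i² = 0.250000000 − 0.022500000 = 0.227500000 → n_i = 2.097  (not an integer) ✗
  n_f = 3: 1/n_i² = 0.111111111 − 0.022500000 = 0.088611111 → n_i = 3.359  (not an integer) ✗
  n_f = 4: 1/n_i² = 0.062500000 − 0.022500000 = 0.040000000 → n_i = 5.000  → integer, n_i = 5 ✓
  n_f = 5: 1/n_i² = 0.040000000 − 0.022500000 = 0.017500000 → n_i = 7.559  (not an integer) ✗
  n_f = 6: 1/n_i² = 0.027777778 − 0.022500000 = 0.005277778 → n_i = 13.765  (not an integer) ✗

Only n_f = 4 gives an integer upper level, n_i = 5.

The transition is from n = 5 to n = 4 (emission).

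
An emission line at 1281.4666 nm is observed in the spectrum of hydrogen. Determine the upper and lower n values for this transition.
n = 5 → n = 3

First, find the photon energy from the wavelength (hc = 1239.84 eV·nm):
E = hc/λ = 1239.84 eV·nm / 1281.4666 nm = 0.96751644 eV

The energy levels of hydrogen satisfy E_n = -13.6057 / n² eV, so an emission n_i → n_f releases
ΔE = 13.6057 × (1/n_f² − 1/n_i²) eV.

Setting ΔE equal to the photon energy:
1/n_f² − 1/n_i² = 0.96751644 / 13.6057 = 0.071111111

Since 1/n_i² must be positive, we need 1/n_f² > 0.071111111, i.e. n_f ≤ 3. For each allowed n_f, solve n_i = (1/n_f² − 0.071111111)^(−1/2) and check whether it is a whole number:
  n_f = 1: 1/n_i² = 1.000000000 − 0.071111111 = 0.928888889 → n_i = 1.038  (not an integer) ✗
  n_f = 2: 1/n_i² = 0.250000000 − 0.071111111 = 0.178888889 → n_i = 2.364  (not an integer) ✗
  n_f = 3: 1/n_i² = 0.111111111 − 0.071111111 = 0.040000000 → n_i = 5.000  → integer, n_i = 5 ✓

Only n_f = 3 gives an integer upper level, n_i = 5.

The transition is from n = 5 to n = 3 (emission).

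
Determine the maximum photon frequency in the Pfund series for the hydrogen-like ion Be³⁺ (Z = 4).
2.106e+15 Hz

The series limit corresponds to the transition from n = ∞ to n = 5.
This is the highest energy (shortest wavelength) transition in the Pfund series.

E_∞ = 0 eV
E_5 = -13.6057 × 4² / 5² = -8.7076480 eV

Energy at series limit:
ΔE = E_∞ - E_5 = 0 - (-8.7076480) = 8.7076480 eV
E = 8.7076480 eV × (1.602177 × 10⁻¹⁹ J/eV) = 1.39512e-18 J
f = E/h = 1.39512e-18 J / (6.62607 × 10⁻³⁴ J·s) = 2.106e+15 Hz

This energy equals the ionization energy from the n = 5 state of Be³⁺.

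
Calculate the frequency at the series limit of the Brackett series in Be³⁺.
3.2898e+15 Hz

The series limit corresponds to the transition from n = ∞ to n = 4.
This is the highest energy (shortest wavelength) transition in the Brackett series.

E_∞ = 0 eV
E_4 = -13.6057 × 4² / 4² = -13.605700 eV

Energy at series limit:
ΔE = E_∞ - E_4 = 0 - (-13.605700) = 13.605700 eV
E = 13.605700 eV × (1.602177 × 10⁻¹⁹ J/eV) = 2.179874e-18 J
f = E/h = 2.179874e-18 J / (6.62607 × 10⁻³⁴ J·s) = 3.2898e+15 Hz

This energy equals the ionization energy from the n = 4 state of Be³⁺.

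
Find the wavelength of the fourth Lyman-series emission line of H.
94.9235 nm

The lines of a series are numbered from the longest wavelength (smallest ΔE) outward; the fourth line is the transition from n = n_f + 4 to n_f.
The Lyman series has all transitions ending at n_f = 1.

For H, the fourth line (δ-line) is the jump from n = 5 to n = 1:
E_5 = -13.6057 / 5² = -0.544228 eV
E_1 = -13.6057 / 1² = -13.605700 eV
ΔE = E_5 - E_1 = 13.061472 eV

λ = hc/E = 1239.84 eV·nm / 13.061472 eV
λ = 94.9235 nm

This is the δ-line of the Lyman series in H.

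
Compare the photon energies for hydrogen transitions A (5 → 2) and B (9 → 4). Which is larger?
5 → 2

Calculate the energy for each transition:

Transition 5 → 2:
ΔE₁ = |E_2 - E_5| = |-13.6057/2² - (-13.6057/5²)|
ΔE₁ = |-3.40142500 - (-0.54422800)| = 2.85720 eV

Transition 9 → 4:
ΔE₂ = |E_4 - E_9| = |-13.6057/4² - (-13.6057/9²)|
ΔE₂ = |-0.85035625 - (-0.16797160)| = 0.68238 eV

Since 2.85720 eV > 0.68238 eV, the transition 5 → 2 emits the more energetic photon.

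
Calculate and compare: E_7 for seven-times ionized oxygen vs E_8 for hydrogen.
O⁷⁺ at n = 7 (E = -17.77 eV)

Using E_n = -13.6057 Z² / n² eV:

O⁷⁺ (Z = 8) at n = 7:
E = -13.6057 × 8² / 7² = -13.6057 × 64 / 49 = -17.77071 eV

H (Z = 1) at n = 8:
E = -13.6057 × 1² / 8² = -13.6057 × 1 / 64 = -0.21259 eV

Since -17.77071 eV < -0.21259 eV,
O⁷⁺ at n = 7 is more tightly bound (requires more energy to ionize).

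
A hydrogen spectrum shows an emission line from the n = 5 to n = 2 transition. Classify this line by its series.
Balmer series

The spectral series in hydrogen are named based on the final (lower) energy level:
- Lyman series: n_final = 1 (ultraviolet)
- Balmer series: n_final = 2 (visible/near-UV)
- Paschen series: n_final = 3 (infrared)
- Brackett series: n_final = 4 (infrared)
- Pfund series: n_final = 5 (far infrared)

Since this transition ends at n = 2, it belongs to the Balmer series.

For reference, this 5 → 2 line has photon energy
ΔE = 13.6057 eV × (1/2² - 1/5²) = 2.857197000 eV,
corresponding to wavelength λ = hc/ΔE = 1239.84 eV·nm / 2.857197000 eV = 433.93578 nm in the visible/near-UV region.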